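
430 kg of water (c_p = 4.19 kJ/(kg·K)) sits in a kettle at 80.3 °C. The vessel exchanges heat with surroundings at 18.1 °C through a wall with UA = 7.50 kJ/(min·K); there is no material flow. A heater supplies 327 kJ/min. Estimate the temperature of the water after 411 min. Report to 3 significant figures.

M c_p dT/dt = −UA(T − T_amb) + Q̇.
dT/dt = (T_ss − T)/τ with T_ss = T_amb + Q̇/UA = 18.1 + 327/7.50 = 61.700 °C, τ = M c_p/UA = 430·4.19/7.50 = 240.23 min.
Solution: T(t) = T_ss + (T₀ − T_ss) e^(−t/τ).
T(411) = 61.700 + (18.600)·0.18071 = 65.061 °C.

65.1 °C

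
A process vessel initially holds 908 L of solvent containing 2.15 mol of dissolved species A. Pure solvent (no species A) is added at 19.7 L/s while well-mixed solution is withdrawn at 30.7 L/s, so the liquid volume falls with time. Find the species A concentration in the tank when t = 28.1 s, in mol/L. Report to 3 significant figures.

0.00112 mol/L

Total volume: dV/dt = Q_in − Q_out = -11.000 L/s, so V(t) = 908 − 11.000 t and V(28.1) = 598.90 L.
No species A enters, so dm/dt = −Q_out · (m/V).
dm/m = −Q_out dt/(V₀ − 11.000 t); integrating gives ln(m/m₀) = −(Q_out/(Q_in−Q_out)) ln(V/V₀).
m = m₀ (V₀/V)^(Q_out/(Q_in−Q_out)) = 2.15 × (908/598.90)^(-2.7909) = 0.67303 mol.
C = m/V = 0.67303/598.90 = 0.0011238 mol/L.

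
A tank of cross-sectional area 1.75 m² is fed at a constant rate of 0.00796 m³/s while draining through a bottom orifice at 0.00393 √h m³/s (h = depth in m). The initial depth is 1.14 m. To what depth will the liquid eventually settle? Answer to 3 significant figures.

Unsteady balance on liquid volume: A dh/dt = Q_in − 0.00393 √h. At steady state dh/dt = 0:
Q_in = 0.00393 √h_ss ⇒ √h_ss = 0.00796/0.00393 = 2.0254.
h_ss = 2.0254² = 4.1024 m. (Since h₀ = 1.14 m < h_ss, the level will rise toward this value.)

4.10 m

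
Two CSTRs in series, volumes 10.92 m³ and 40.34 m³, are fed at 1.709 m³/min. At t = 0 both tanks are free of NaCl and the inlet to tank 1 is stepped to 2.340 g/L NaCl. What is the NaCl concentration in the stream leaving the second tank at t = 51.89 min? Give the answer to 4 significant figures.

Species balance on tank i: dCᵢ/dt = (Cᵢ₋₁ − Cᵢ)/τᵢ with τᵢ = Vᵢ/Q.
τ₁ = 10.92/1.709 = 6.38970 min; τ₂ = 40.34/1.709 = 23.6044 min.
Tank 1: C₁ = C_in(1 − e^(−t/τ₁)). Tank 2 (τ₁ ≠ τ₂): C₂ = C_in[1 − (τ₁ e^(−t/τ₁) − τ₂ e^(−t/τ₂))/(τ₁ − τ₂)].
At t = 51.89: e^(−t/τ₁) = 0.000297267, e^(−t/τ₂) = 0.110990.
C₂ = 2.340·[1 − (6.38970·0.000297267 − 23.6044·0.110990)/(-17.2147)] = 2.340·0.847923 = 1.98414 g/L.

1.984 g/L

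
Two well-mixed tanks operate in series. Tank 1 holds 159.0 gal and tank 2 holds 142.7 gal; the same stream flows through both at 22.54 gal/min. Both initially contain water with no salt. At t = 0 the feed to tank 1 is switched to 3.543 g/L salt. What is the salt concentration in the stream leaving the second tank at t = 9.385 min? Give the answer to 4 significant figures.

1.450 g/L

Time constants: τᵢ = Vᵢ/Q for each well-mixed tank.
τ₁ = 159.0/22.54 = 7.05413 min; τ₂ = 142.7/22.54 = 6.33097 min.
Tank 1: C₁ = C_in(1 − e^(−t/τ₁)). Tank 2 (τ₁ ≠ τ₂): C₂ = C_in[1 − (τ₁ e^(−t/τ₁) − τ₂ e^(−t/τ₂))/(τ₁ − τ₂)].
At t = 9.385: e^(−t/τ₁) = 0.264364, e^(−t/τ₂) = 0.227093.
C₂ = 3.543·[1 − (7.05413·0.264364 − 6.33097·0.227093)/(0.723159)] = 3.543·0.409339 = 1.45029 g/L.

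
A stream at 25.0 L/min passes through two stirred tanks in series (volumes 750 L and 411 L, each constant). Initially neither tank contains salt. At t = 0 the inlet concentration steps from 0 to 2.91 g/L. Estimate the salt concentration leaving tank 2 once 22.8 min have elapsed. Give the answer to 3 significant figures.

0.781 g/L

Time constants: τᵢ = Vᵢ/Q for each well-mixed tank.
τ₁ = 750/25.0 = 30.000 min; τ₂ = 411/25.0 = 16.440 min.
Tank 1: C₁ = C_in(1 − e^(−t/τ₁)). Tank 2 (τ₁ ≠ τ₂): C₂ = C_in[1 − (τ₁ e^(−t/τ₁) − τ₂ e^(−t/τ₂))/(τ₁ − τ₂)].
At t = 22.8: e^(−t/τ₁) = 0.46767, e^(−t/τ₂) = 0.24986.
C₂ = 2.91·[1 − (30.000·0.46767 − 16.440·0.24986)/(13.560)] = 2.91·0.26827 = 0.78065 g/L.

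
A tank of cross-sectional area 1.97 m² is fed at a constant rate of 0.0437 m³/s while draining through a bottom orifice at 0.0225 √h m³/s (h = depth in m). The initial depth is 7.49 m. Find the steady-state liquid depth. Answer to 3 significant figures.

Unsteady balance on liquid volume: A dh/dt = Q_in − 0.0225 √h. At steady state dh/dt = 0:
Q_in = 0.0225 √h_ss ⇒ √h_ss = 0.0437/0.0225 = 1.9422.
h_ss = 1.9422² = 3.7722 m. (Since h₀ = 7.49 m > h_ss, the level will fall toward this value.)

3.77 m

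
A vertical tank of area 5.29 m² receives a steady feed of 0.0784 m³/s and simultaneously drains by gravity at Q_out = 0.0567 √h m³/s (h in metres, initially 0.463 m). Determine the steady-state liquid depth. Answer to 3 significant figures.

1.91 m

Level balance: A dh/dt = 0.0784 − 0.0567 √h. Setting dh/dt = 0:
Q_in = 0.0567 √h_ss ⇒ √h_ss = 0.0784/0.0567 = 1.3827.
h_ss = 1.3827² = 1.9119 m. (Since h₀ = 0.463 m < h_ss, the level will rise toward this value.)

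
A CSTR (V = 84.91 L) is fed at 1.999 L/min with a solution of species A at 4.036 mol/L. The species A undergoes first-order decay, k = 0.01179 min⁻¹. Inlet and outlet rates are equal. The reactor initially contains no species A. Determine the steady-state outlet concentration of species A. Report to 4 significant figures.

Accumulation = in − out − consumed: V dC/dt = Q C_in − Q C − k V C.
At steady state: 0 = Q C_in − (Q + kV) C_ss, so C_ss = Q C_in/(Q + kV).
C_ss = 1.999·4.036/(1.999 + 0.01179·84.91) = 8.06796/3.00009 = 2.68924 mol/L.

2.689 mol/L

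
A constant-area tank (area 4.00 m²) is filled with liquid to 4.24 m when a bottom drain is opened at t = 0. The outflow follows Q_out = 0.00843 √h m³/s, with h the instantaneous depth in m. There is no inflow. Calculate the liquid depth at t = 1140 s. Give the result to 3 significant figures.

Unsteady balance on liquid volume: A dh/dt = −0.00843 √h.
∫ h^(−1/2) dh = −(0.00843/A) ∫ dt, giving 2√h = 2√h₀ − (0.00843/A) t.
√h = √4.24 − 0.00843·1140/(2·4.00) = 2.0591 − 1.2013 = 0.85785.
h = 0.85785² = 0.73591 m.

0.736 m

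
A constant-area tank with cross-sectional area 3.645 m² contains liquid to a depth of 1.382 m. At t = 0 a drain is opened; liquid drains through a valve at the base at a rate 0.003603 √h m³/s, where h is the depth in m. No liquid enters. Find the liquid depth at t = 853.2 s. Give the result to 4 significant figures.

0.5684 m

With no inflow, A dh/dt = −0.003603 √h.
This is separable: 2 d(√h)/dt = −0.003603/A, so √h = √h₀ − (0.003603/(2A)) t.
√h = √1.382 − 0.003603·853.2/(2·3.645) = 1.17558 − 0.421684 = 0.753901.
h = 0.753901² = 0.568366 m.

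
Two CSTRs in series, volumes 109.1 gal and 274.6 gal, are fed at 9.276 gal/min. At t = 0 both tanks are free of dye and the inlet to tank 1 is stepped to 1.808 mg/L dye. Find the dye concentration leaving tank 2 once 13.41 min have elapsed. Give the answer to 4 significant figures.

Time constants: τᵢ = Vᵢ/Q for each well-mixed tank.
τ₁ = 109.1/9.276 = 11.7615 min; τ₂ = 274.6/9.276 = 29.6033 min.
Tank 1: C₁ = C_in(1 − e^(−t/τ₁)). Tank 2 (τ₁ ≠ τ₂): C₂ = C_in[1 − (τ₁ e^(−t/τ₁) − τ₂ e^(−t/τ₂))/(τ₁ − τ₂)].
At t = 13.41: e^(−t/τ₁) = 0.319769, e^(−t/τ₂) = 0.635724.
C₂ = 1.808·[1 − (11.7615·0.319769 − 29.6033·0.635724)/(-17.8417)] = 1.808·0.155993 = 0.282036 mg/L.

0.2820 mg/L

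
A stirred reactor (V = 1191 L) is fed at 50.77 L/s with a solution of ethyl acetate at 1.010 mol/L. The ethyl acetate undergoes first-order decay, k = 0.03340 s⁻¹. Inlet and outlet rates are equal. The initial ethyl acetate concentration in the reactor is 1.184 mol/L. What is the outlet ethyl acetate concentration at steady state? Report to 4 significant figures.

0.5663 mol/L

Accumulation = in − out − consumed: V dC/dt = Q C_in − Q C − k V C.
Steady state (dC/dt = 0): C_ss = Q C_in/(Q + kV) = C_in/(1 + kV/Q).
C_ss = 50.77·1.010/(50.77 + 0.03340·1191) = 51.2777/90.5494 = 0.566295 mol/L.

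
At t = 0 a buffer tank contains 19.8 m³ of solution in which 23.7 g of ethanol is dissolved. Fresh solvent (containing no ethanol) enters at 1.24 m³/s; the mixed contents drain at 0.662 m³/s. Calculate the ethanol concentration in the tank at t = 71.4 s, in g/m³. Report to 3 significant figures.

0.107 g/m³

Total volume: dV/dt = Q_in − Q_out = 0.57800 m³/s, so V(t) = 19.8 + 0.57800 t and V(71.4) = 61.069 m³.
No ethanol enters, so dm/dt = −Q_out · (m/V).
dm/m = −Q_out dt/(V₀ + 0.57800 t); integrating gives ln(m/m₀) = −(Q_out/(Q_in−Q_out)) ln(V/V₀).
m = m₀ (V₀/V)^(Q_out/(Q_in−Q_out)) = 23.7 × (19.8/61.069)^(1.1453) = 6.5238 g.
C = m/V = 6.5238/61.069 = 0.10683 g/m³.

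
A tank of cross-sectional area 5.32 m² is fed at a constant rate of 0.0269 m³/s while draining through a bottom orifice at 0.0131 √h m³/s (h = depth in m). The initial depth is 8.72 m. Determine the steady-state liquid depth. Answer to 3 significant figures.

4.22 m

Level balance: A dh/dt = 0.0269 − 0.0131 √h. Setting dh/dt = 0:
Q_in = 0.0131 √h_ss ⇒ √h_ss = 0.0269/0.0131 = 2.0534.
h_ss = 2.0534² = 4.2166 m. (Since h₀ = 8.72 m > h_ss, the level will fall toward this value.)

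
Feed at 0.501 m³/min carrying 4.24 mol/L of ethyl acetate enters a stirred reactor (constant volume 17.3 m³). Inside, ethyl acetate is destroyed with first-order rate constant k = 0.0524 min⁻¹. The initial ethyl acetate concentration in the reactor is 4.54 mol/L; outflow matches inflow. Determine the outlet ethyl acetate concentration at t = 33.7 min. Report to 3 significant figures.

1.70 mol/L

Accumulation = in − out − consumed: V dC/dt = Q C_in − Q C − k V C.
This is linear with rate a = Q/V + k = 0.081360 min⁻¹.
C_ss = Q C_in/(Q + kV) = 1.5092 mol/L; C(t) = C_ss + (C₀ − C_ss) e^(−a t).
C(33.7) = 1.5092 + (3.0308)·e^(−0.081360·33.7) = 1.5092 + (3.0308)·0.064453 = 1.7046 mol/L.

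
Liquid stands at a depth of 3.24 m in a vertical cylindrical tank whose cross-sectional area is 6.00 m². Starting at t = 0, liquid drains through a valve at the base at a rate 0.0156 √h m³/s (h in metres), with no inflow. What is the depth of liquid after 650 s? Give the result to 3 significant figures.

With no inflow, A dh/dt = −0.0156 √h.
This is separable: 2 d(√h)/dt = −0.0156/A, so √h = √h₀ − (0.0156/(2A)) t.
√h = √3.24 − 0.0156·650/(2·6.00) = 1.8000 − 0.84500 = 0.95500.
h = 0.95500² = 0.91203 m.

0.912 m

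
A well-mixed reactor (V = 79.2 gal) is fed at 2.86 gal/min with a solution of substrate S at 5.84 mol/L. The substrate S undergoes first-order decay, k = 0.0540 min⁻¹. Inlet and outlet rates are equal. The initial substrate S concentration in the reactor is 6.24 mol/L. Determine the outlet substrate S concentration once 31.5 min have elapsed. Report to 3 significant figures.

Species balance: V dC/dt = Q C_in − Q C − k V C.
This is linear with rate a = Q/V + k = 0.090111 min⁻¹.
C_ss = Q C_in/(Q + kV) = 2.3403 mol/L; C(t) = C_ss + (C₀ − C_ss) e^(−a t).
C(31.5) = 2.3403 + (3.8997)·e^(−0.090111·31.5) = 2.3403 + (3.8997)·0.058513 = 2.5685 mol/L.

2.57 mol/L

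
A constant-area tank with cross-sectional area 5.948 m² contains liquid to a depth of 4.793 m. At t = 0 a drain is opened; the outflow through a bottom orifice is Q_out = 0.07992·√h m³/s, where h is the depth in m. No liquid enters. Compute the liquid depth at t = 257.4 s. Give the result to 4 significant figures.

With no inflow, A dh/dt = −0.07992 √h.
Separate and integrate: 2(√h − √h₀) = −(0.07992/A) t.
√h = √4.793 − 0.07992·257.4/(2·5.948) = 2.18929 − 1.72927 = 0.460021.
h = 0.460021² = 0.211619 m.

0.2116 m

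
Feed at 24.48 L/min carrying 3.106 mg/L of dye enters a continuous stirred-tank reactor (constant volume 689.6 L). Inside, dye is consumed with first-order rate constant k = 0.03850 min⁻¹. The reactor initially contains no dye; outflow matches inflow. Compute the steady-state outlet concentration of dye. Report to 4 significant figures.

1.490 mg/L

V dC/dt = Q(C_in − C) − k V C.
Steady state (dC/dt = 0): C_ss = Q C_in/(Q + kV) = C_in/(1 + kV/Q).
C_ss = 24.48·3.106/(24.48 + 0.03850·689.6) = 76.0349/51.0296 = 1.49002 mg/L.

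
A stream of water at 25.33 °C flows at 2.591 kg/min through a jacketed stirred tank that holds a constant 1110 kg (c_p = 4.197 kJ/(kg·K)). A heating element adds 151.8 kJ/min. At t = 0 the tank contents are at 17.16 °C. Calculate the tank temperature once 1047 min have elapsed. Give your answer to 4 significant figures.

37.37 °C

M c_p dT/dt = ṁ c_p (T_in − T) + Q̇.
Rearrange: dT/dt = (T_ss − T)/τ with τ = M/ṁ = 428.406 min and T_ss = T_in + Q̇/(ṁ c_p) = 39.2894 °C.
Integrating: T(t) = T_ss + (T₀ − T_ss) e^(−t/τ).
T(1047) = 39.2894 + (-22.1294)·e^(−1047/428.406) = 39.2894 + (-22.1294)·0.0868178 = 37.3681 °C.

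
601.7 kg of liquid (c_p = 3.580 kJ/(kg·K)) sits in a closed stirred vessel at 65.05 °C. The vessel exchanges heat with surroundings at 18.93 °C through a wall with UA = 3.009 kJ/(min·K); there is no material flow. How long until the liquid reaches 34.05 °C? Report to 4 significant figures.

798.4 min

Energy balance: M c_p dT/dt = −UA(T − T_amb).
τ = M c_p/UA = 715.881 min; T_ss = T_amb = 18.9300 °C.
T(t) = T_ss + (T₀ − T_ss)e^(−t/τ); set T = 34.05:
t = −τ ln[(T − T_ss)/(T₀ − T_ss)] = −715.881 · ln(0.327840) = 798.371 min.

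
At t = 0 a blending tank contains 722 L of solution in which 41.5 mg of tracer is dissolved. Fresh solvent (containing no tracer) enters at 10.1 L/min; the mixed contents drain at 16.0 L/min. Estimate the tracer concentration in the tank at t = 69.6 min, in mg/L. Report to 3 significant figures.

0.0136 mg/L

Total volume: dV/dt = Q_in − Q_out = -5.9000 L/min, so V(t) = 722 − 5.9000 t and V(69.6) = 311.36 L.
Solute balance: dm/dt = 0 − Q_out C = −Q_out m/V(t).
Separate: dm/m = −Q_out dt/V(t) ⇒ ln(m/m₀) = −(Q_out/(Q_in−Q_out)) ln(V/V₀).
m = m₀ (V₀/V)^(Q_out/(Q_in−Q_out)) = 41.5 × (722/311.36)^(-2.7119) = 4.2411 mg.
C = m/V = 4.2411/311.36 = 0.013621 mg/L.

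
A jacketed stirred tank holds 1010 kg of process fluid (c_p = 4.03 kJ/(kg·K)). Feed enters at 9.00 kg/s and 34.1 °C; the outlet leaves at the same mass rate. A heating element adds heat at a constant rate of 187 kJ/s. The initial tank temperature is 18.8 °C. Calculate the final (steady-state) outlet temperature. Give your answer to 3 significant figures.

M c_p dT/dt = ṁ c_p (T_in − T) + Q̇.
At steady state dT/dt = 0 ⇒ T_ss = T_in + Q̇/(ṁ c_p) = 34.1 + 187/(9.00·4.03) = 39.256 °C.

39.3 °C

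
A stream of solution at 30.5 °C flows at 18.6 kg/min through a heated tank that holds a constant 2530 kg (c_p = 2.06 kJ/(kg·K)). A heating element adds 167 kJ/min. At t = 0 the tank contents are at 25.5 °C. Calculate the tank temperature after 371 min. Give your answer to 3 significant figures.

34.2 °C

Energy balance: M c_p dT/dt = ṁ c_p (T_in − T) + 167.
τ = M/ṁ = 136.02 min; T_ss = T_in + Q̇/(ṁ c_p) = 30.5 + 167/(18.6·2.06) = 34.858 °C.
Integrating: T(t) = T_ss + (T₀ − T_ss) e^(−t/τ).
T(371) = 34.858 + (-9.3585)·e^(−371/136.02) = 34.858 + (-9.3585)·0.065382 = 34.247 °C.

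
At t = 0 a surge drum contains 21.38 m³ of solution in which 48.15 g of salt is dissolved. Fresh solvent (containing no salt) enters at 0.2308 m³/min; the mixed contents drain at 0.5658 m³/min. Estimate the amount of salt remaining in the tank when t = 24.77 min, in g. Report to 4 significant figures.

Total volume: dV/dt = Q_in − Q_out = -0.335000 m³/min, so V(t) = 21.38 − 0.335000 t and V(24.77) = 13.0821 m³.
Species balance (pure solvent in): dm/dt = −Q_out · m/V(t).
Separate: dm/m = −Q_out dt/V(t) ⇒ ln(m/m₀) = −(Q_out/(Q_in−Q_out)) ln(V/V₀).
m = m₀ (V₀/V)^(Q_out/(Q_in−Q_out)) = 48.15 × (21.38/13.0821)^(-1.68896) = 21.0033 g.

21.00 g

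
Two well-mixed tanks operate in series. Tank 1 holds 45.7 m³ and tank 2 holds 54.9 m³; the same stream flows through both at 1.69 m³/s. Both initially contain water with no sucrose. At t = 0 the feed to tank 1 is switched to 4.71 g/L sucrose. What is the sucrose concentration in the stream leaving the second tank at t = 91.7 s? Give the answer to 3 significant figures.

3.83 g/L

Species balance on tank i: dCᵢ/dt = (Cᵢ₋₁ − Cᵢ)/τᵢ with τᵢ = Vᵢ/Q.
τ₁ = 45.7/1.69 = 27.041 s; τ₂ = 54.9/1.69 = 32.485 s.
Solving the cascade with C₁(0)=C₂(0)=0 gives C₂(t) = C_in[1 − (τ₁ e^(−t/τ₁) − τ₂ e^(−t/τ₂))/(τ₁ − τ₂)].
At t = 91.7: e^(−t/τ₁) = 0.033672, e^(−t/τ₂) = 0.059438.
C₂ = 4.71·[1 − (27.041·0.033672 − 32.485·0.059438)/(-5.4438)] = 4.71·0.81257 = 3.8272 g/L.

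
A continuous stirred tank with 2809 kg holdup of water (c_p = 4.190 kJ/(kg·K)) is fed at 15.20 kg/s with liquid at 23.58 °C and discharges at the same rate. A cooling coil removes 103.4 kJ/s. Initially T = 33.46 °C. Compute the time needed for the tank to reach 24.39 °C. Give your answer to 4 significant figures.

M c_p dT/dt = ṁ c_p (T_in − T) − Q̇.
τ = M/ṁ = 184.803 s; T_ss = T_in − Q̇/(ṁ c_p) = 21.9565 °C.
T(t) = T_ss + (T₀ − T_ss) e^(−t/τ). Set T = 24.39:
e^(−t/τ) = (24.39 − 21.9565)/(33.46 − 21.9565) = 0.211547
t = −184.803 · ln(0.211547) = 287.055 s.

287.1 s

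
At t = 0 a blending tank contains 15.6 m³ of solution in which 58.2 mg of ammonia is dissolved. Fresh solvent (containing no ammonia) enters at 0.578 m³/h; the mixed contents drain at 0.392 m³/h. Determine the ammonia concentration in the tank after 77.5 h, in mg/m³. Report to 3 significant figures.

0.488 mg/m³

Total volume: dV/dt = Q_in − Q_out = 0.18600 m³/h, so V(t) = 15.6 + 0.18600 t and V(77.5) = 30.015 m³.
No ammonia enters, so dm/dt = −Q_out · (m/V).
dm/m = −Q_out dt/(V₀ + 0.18600 t); integrating gives ln(m/m₀) = −(Q_out/(Q_in−Q_out)) ln(V/V₀).
m = m₀ (V₀/V)^(Q_out/(Q_in−Q_out)) = 58.2 × (15.6/30.015)^(2.1075) = 14.653 mg.
C = m/V = 14.653/30.015 = 0.48820 mg/m³.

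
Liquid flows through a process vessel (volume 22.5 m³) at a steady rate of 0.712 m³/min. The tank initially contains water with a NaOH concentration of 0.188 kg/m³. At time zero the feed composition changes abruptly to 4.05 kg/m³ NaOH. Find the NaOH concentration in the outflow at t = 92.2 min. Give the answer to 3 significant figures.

Transient balance on the dissolved component: V dC/dt = Q(C_in − C).
So dC/dt = (C_in − C)/τ with τ = V/Q = 22.5/0.712 = 31.601 min.
This is linear first-order; C(t) = C_in + (C₀ − C_in) e^(−t/τ).
C(92.2) = 4.05 + (0.188 − 4.05)·e^(−92.2/31.601) = 4.05 + (-3.8620)·0.054062 = 3.8412 kg/m³.

3.84 kg/m³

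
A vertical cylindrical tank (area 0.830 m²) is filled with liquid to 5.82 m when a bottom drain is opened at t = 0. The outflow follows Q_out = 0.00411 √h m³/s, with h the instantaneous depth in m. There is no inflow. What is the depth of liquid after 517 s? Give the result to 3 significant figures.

With no inflow, A dh/dt = −0.00411 √h.
This is separable: 2 d(√h)/dt = −0.00411/A, so √h = √h₀ − (0.00411/(2A)) t.
√h = √5.82 − 0.00411·517/(2·0.830) = 2.4125 − 1.2800 = 1.1324.
h = 1.1324² = 1.2824 m.

1.28 m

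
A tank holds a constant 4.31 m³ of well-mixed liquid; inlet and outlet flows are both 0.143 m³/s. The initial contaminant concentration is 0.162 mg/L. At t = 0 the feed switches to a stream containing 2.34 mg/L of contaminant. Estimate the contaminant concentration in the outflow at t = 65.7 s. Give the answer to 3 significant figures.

2.09 mg/L

Transient balance on the dissolved component: V dC/dt = Q(C_in − C).
Rewrite as dC/dt + C/τ = C_in/τ, τ = V/Q = 30.140 s.
C approaches C_in exponentially: C(t) = C_in + (C₀ − C_in) e^(−t/τ).
C(65.7) = 2.34 + (0.162 − 2.34)·e^(−65.7/30.140) = 2.34 + (-2.1780)·0.11306 = 2.0938 mg/L.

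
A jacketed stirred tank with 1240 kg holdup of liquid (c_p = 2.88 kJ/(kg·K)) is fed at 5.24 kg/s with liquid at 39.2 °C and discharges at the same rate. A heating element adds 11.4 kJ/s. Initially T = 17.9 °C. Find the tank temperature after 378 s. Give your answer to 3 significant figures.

35.5 °C

Heat balance on the well-mixed liquid: M c_p dT/dt = ṁ c_p (T_in − T) + 11.4.
τ = M/ṁ = 236.64 s; T_ss = T_in + Q̇/(ṁ c_p) = 39.2 + 11.4/(5.24·2.88) = 39.955 °C.
T approaches T_ss exponentially: T(t) = T_ss + (T₀ − T_ss) e^(−t/τ).
T(378) = 39.955 + (-22.055)·e^(−378/236.64) = 39.955 + (-22.055)·0.20243 = 35.491 °C.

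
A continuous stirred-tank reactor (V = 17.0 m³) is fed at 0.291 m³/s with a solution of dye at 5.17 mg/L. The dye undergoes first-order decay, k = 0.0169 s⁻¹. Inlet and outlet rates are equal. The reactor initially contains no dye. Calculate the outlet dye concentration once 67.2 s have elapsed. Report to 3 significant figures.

V dC/dt = Q(C_in − C) − k V C.
This is linear with rate a = Q/V + k = 0.034018 s⁻¹.
C_ss = Q C_in/(Q + kV) = 2.6015 mg/L; C(t) = C_ss + (C₀ − C_ss) e^(−a t).
C(67.2) = 2.6015 + (-2.6015)·e^(−0.034018·67.2) = 2.6015 + (-2.6015)·0.10167 = 2.3370 mg/L.

2.34 mg/L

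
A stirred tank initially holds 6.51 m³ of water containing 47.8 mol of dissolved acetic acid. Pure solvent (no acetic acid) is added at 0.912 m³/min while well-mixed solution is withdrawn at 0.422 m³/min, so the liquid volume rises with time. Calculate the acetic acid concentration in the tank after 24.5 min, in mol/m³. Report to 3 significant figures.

1.05 mol/m³

Let m(t) be the amount of acetic acid. Volume: V(t) = V₀ + (Q_in − Q_out) t = 6.51 + 0.49000 t; V(24.5) = 18.515 m³.
No acetic acid enters, so dm/dt = −Q_out · (m/V).
dm/m = −Q_out dt/(V₀ + 0.49000 t); integrating gives ln(m/m₀) = −(Q_out/(Q_in−Q_out)) ln(V/V₀).
m = m₀ (V₀/V)^(Q_out/(Q_in−Q_out)) = 47.8 × (6.51/18.515)^(0.86122) = 19.430 mol.
C = m/V = 19.430/18.515 = 1.0494 mol/m³.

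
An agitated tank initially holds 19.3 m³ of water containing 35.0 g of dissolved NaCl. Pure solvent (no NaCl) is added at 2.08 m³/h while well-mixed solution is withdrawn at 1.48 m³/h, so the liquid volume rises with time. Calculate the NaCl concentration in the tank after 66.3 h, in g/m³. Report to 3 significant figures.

Let m(t) be the amount of NaCl. Volume: V(t) = V₀ + (Q_in − Q_out) t = 19.3 + 0.60000 t; V(66.3) = 59.080 m³.
Solute balance: dm/dt = 0 − Q_out C = −Q_out m/V(t).
Separate: dm/m = −Q_out dt/V(t) ⇒ ln(m/m₀) = −(Q_out/(Q_in−Q_out)) ln(V/V₀).
m = m₀ (V₀/V)^(Q_out/(Q_in−Q_out)) = 35.0 × (19.3/59.080)^(2.4667) = 2.2159 g.
C = m/V = 2.2159/59.080 = 0.037507 g/m³.

0.0375 g/m³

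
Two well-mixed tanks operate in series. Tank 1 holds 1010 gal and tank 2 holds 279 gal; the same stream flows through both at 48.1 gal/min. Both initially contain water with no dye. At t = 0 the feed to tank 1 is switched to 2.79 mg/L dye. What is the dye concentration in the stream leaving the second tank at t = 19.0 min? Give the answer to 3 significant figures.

1.27 mg/L

Each tank obeys Vᵢ dCᵢ/dt = Q(Cᵢ₋₁ − Cᵢ), so τᵢ = Vᵢ/Q.
τ₁ = 1010/48.1 = 20.998 min; τ₂ = 279/48.1 = 5.8004 min.
Tank 1: C₁ = C_in(1 − e^(−t/τ₁)). Tank 2 (τ₁ ≠ τ₂): C₂ = C_in[1 − (τ₁ e^(−t/τ₁) − τ₂ e^(−t/τ₂))/(τ₁ − τ₂)].
At t = 19.0: e^(−t/τ₁) = 0.40460, e^(−t/τ₂) = 0.037793.
C₂ = 2.79·[1 − (20.998·0.40460 − 5.8004·0.037793)/(15.198)] = 2.79·0.45540 = 1.2706 mg/L.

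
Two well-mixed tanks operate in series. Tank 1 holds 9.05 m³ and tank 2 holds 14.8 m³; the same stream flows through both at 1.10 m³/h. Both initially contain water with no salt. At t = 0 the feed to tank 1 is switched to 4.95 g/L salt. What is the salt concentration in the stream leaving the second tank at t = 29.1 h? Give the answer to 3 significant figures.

Time constants: τᵢ = Vᵢ/Q for each well-mixed tank.
τ₁ = 9.05/1.10 = 8.2273 h; τ₂ = 14.8/1.10 = 13.455 h.
Solving the cascade with C₁(0)=C₂(0)=0 gives C₂(t) = C_in[1 − (τ₁ e^(−t/τ₁) − τ₂ e^(−t/τ₂))/(τ₁ − τ₂)].
At t = 29.1: e^(−t/τ₁) = 0.029100, e^(−t/τ₂) = 0.11500.
C₂ = 4.95·[1 − (8.2273·0.029100 − 13.455·0.11500)/(-5.2273)] = 4.95·0.74981 = 3.7115 g/L.

3.71 g/L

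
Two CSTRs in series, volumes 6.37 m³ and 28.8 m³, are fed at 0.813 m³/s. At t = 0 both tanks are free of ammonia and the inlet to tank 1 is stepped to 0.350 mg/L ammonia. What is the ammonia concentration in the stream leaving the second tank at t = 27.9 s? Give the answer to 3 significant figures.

0.148 mg/L

Each tank obeys Vᵢ dCᵢ/dt = Q(Cᵢ₋₁ − Cᵢ), so τᵢ = Vᵢ/Q.
τ₁ = 6.37/0.813 = 7.8352 s; τ₂ = 28.8/0.813 = 35.424 s.
Solving the cascade with C₁(0)=C₂(0)=0 gives C₂(t) = C_in[1 − (τ₁ e^(−t/τ₁) − τ₂ e^(−t/τ₂))/(τ₁ − τ₂)].
At t = 27.9: e^(−t/τ₁) = 0.028414, e^(−t/τ₂) = 0.45494.
C₂ = 0.350·[1 − (7.8352·0.028414 − 35.424·0.45494)/(-27.589)] = 0.350·0.42393 = 0.14838 mg/L.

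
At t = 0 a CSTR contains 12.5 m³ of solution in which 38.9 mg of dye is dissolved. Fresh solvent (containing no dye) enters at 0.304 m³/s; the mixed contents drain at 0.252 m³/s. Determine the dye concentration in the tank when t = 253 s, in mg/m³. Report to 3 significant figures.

Let m(t) be the amount of dye. Volume: V(t) = V₀ + (Q_in − Q_out) t = 12.5 + 0.052000 t; V(253) = 25.656 m³.
No dye enters, so dm/dt = −Q_out · (m/V).
Separate: dm/m = −Q_out dt/V(t) ⇒ ln(m/m₀) = −(Q_out/(Q_in−Q_out)) ln(V/V₀).
m = m₀ (V₀/V)^(Q_out/(Q_in−Q_out)) = 38.9 × (12.5/25.656)^(4.8462) = 1.1929 mg.
C = m/V = 1.1929/25.656 = 0.046495 mg/m³.

0.0465 mg/m³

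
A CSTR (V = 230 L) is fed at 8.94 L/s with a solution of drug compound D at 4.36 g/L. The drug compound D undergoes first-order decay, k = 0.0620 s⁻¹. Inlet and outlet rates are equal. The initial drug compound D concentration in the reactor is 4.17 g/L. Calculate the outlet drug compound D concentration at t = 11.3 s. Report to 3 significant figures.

Accumulation = in − out − consumed: V dC/dt = Q C_in − Q C − k V C.
dC/dt = (Q/V) C_in − (Q/V + k) C; effective rate a = Q/V + k = 0.038870 + 0.0620 = 0.10087 s⁻¹.
C_ss = Q C_in/(Q + kV) = 1.6801 g/L; C(t) = C_ss + (C₀ − C_ss) e^(−a t).
C(11.3) = 1.6801 + (2.4899)·e^(−0.10087·11.3) = 1.6801 + (2.4899)·0.31987 = 2.4766 g/L.

2.48 g/L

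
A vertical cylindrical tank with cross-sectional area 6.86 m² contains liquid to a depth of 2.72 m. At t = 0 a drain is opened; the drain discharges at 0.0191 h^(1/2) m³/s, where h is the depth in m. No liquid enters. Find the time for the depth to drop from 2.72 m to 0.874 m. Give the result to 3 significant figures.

A dh/dt = −Q_out = −0.0191 √h.
Separate and integrate: 2(√h − √h₀) = −(0.0191/A) t.
t = 2A(√h₀ − √h)/0.0191 = 2·6.86·(√2.72 − √0.874)/0.0191
  = 13.720 × (1.6492 − 0.93488) / 0.0191 = 513.14 s.

513 s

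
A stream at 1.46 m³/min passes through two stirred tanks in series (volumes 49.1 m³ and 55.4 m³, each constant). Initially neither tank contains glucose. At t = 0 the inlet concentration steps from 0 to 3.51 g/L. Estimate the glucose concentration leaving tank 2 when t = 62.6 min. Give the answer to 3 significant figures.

1.83 g/L

Species balance on tank i: dCᵢ/dt = (Cᵢ₋₁ − Cᵢ)/τᵢ with τᵢ = Vᵢ/Q.
τ₁ = 49.1/1.46 = 33.630 min; τ₂ = 55.4/1.46 = 37.945 min.
Tank 1: C₁ = C_in(1 − e^(−t/τ₁)). Tank 2 (τ₁ ≠ τ₂): C₂ = C_in[1 − (τ₁ e^(−t/τ₁) − τ₂ e^(−t/τ₂))/(τ₁ − τ₂)].
At t = 62.6: e^(−t/τ₁) = 0.15545, e^(−t/τ₂) = 0.19210.
C₂ = 3.51·[1 − (33.630·0.15545 − 37.945·0.19210)/(-4.3151)] = 3.51·0.52228 = 1.8332 g/L.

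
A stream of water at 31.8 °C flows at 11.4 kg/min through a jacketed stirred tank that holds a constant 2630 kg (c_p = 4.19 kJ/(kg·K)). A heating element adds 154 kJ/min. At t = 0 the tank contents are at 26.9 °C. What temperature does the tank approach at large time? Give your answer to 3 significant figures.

35.0 °C

Energy balance: M c_p dT/dt = ṁ c_p (T_in − T) + 154.
At steady state dT/dt = 0 ⇒ T_ss = T_in + Q̇/(ṁ c_p) = 31.8 + 154/(11.4·4.19) = 35.024 °C.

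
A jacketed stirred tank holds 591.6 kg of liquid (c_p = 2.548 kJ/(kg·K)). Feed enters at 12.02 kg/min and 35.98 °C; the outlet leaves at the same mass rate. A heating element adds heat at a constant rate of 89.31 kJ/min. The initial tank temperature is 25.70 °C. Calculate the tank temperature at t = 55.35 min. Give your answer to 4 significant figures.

34.61 °C

M c_p dT/dt = ṁ c_p (T_in − T) + Q̇.
Rearrange: dT/dt = (T_ss − T)/τ with τ = M/ṁ = 49.2180 min and T_ss = T_in + Q̇/(ṁ c_p) = 38.8961 °C.
Integrating: T(t) = T_ss + (T₀ − T_ss) e^(−t/τ).
T(55.35) = 38.8961 + (-13.1961)·e^(−55.35/49.2180) = 38.8961 + (-13.1961)·0.324786 = 34.6102 °C.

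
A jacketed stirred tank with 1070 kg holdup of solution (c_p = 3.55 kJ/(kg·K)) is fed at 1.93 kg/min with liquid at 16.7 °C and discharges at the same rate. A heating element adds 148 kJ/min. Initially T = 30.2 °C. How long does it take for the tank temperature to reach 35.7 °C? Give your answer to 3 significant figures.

Heat balance on the well-mixed liquid: M c_p dT/dt = ṁ c_p (T_in − T) + 148.
τ = M/ṁ = 554.40 min; T_ss = T_in + Q̇/(ṁ c_p) = 38.301 °C.
T(t) = T_ss + (T₀ − T_ss) e^(−t/τ). Set T = 35.7:
e^(−t/τ) = (35.7 − 38.301)/(30.2 − 38.301) = 0.32108
t = −554.40 · ln(0.32108) = 629.84 min.

630 min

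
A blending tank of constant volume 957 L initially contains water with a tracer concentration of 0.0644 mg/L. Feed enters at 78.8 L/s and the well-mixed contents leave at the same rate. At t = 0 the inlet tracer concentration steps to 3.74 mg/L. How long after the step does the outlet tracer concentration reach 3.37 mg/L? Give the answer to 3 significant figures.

Species balance: V dC/dt = Q(C_in − C) ⇒ τ = V/Q = 12.145 s.
C(t) = C_in + (C₀ − C_in) e^(−t/τ). Set C = 3.37 and solve for t:
e^(−t/τ) = (C − C_in)/(C₀ − C_in) = (3.37 − 3.74)/(0.0644 − 3.74) = 0.10066
t = −τ ln(…) = 12.145 × 2.2960 = 27.884 s.

27.9 s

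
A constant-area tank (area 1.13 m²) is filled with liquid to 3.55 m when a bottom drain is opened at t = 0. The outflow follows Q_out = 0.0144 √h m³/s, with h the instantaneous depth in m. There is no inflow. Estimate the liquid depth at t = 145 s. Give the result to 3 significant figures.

With no inflow, A dh/dt = −0.0144 √h.
∫ h^(−1/2) dh = −(0.0144/A) ∫ dt, giving 2√h = 2√h₀ − (0.0144/A) t.
√h = √3.55 − 0.0144·145/(2·1.13) = 1.8841 − 0.92389 = 0.96025.
h = 0.96025² = 0.92208 m.

0.922 m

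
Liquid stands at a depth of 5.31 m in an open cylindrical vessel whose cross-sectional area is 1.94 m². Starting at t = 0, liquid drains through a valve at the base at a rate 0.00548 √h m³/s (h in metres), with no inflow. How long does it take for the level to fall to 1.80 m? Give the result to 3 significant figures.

682 s

A dh/dt = −Q_out = −0.00548 √h.
Separate and integrate: 2(√h − √h₀) = −(0.00548/A) t.
t = 2A(√h₀ − √h)/0.00548 = 2·1.94·(√5.31 − √1.80)/0.00548
  = 3.8800 × (2.3043 − 1.3416) / 0.00548 = 681.62 s.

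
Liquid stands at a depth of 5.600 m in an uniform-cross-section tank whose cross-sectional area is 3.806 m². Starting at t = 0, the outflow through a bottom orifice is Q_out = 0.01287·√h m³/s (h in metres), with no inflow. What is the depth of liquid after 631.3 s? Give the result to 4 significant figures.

With no inflow, A dh/dt = −0.01287 √h.
∫ h^(−1/2) dh = −(0.01287/A) ∫ dt, giving 2√h = 2√h₀ − (0.01287/A) t.
√h = √5.600 − 0.01287·631.3/(2·3.806) = 2.36643 − 1.06737 = 1.29906.
h = 1.29906² = 1.68756 m.

1.688 m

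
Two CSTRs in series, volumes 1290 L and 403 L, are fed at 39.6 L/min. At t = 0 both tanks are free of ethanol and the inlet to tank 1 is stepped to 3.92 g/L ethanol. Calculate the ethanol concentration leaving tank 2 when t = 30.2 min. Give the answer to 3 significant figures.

Species balance on tank i: dCᵢ/dt = (Cᵢ₋₁ − Cᵢ)/τᵢ with τᵢ = Vᵢ/Q.
τ₁ = 1290/39.6 = 32.576 min; τ₂ = 403/39.6 = 10.177 min.
Solving the cascade with C₁(0)=C₂(0)=0 gives C₂(t) = C_in[1 − (τ₁ e^(−t/τ₁) − τ₂ e^(−t/τ₂))/(τ₁ − τ₂)].
At t = 30.2: e^(−t/τ₁) = 0.39571, e^(−t/τ₂) = 0.051429.
C₂ = 3.92·[1 − (32.576·0.39571 − 10.177·0.051429)/(22.399)] = 3.92·0.44787 = 1.7556 g/L.

1.76 g/L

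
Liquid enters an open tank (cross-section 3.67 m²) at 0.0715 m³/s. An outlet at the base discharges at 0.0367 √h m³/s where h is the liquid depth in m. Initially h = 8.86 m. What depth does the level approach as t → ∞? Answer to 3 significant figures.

Level balance: A dh/dt = 0.0715 − 0.0367 √h. Setting dh/dt = 0:
Q_in = 0.0367 √h_ss ⇒ √h_ss = 0.0715/0.0367 = 1.9482.
h_ss = 1.9482² = 3.7956 m. (Since h₀ = 8.86 m > h_ss, the level will fall toward this value.)

3.80 m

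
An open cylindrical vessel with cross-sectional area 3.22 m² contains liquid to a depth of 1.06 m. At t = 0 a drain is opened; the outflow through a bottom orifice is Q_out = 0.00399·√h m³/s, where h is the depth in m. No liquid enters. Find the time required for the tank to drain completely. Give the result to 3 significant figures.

A dh/dt = −Q_out = −0.00399 √h.
This is separable: 2 d(√h)/dt = −0.00399/A, so √h = √h₀ − (0.00399/(2A)) t.
Tank is empty when √h = 0: t_empty = 2A√h₀/0.00399.
t_empty = 2·3.22·√1.06/0.00399 = 6.4400·1.0296/0.00399 = 1661.8 s.

1660 s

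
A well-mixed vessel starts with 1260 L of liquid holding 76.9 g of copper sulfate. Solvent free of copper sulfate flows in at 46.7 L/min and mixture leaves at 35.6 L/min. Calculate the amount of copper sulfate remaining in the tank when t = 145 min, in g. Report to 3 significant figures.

5.49 g

Total volume: dV/dt = Q_in − Q_out = 11.100 L/min, so V(t) = 1260 + 11.100 t and V(145) = 2869.5 L.
No copper sulfate enters, so dm/dt = −Q_out · (m/V).
Separate: dm/m = −Q_out dt/V(t) ⇒ ln(m/m₀) = −(Q_out/(Q_in−Q_out)) ln(V/V₀).
m = m₀ (V₀/V)^(Q_out/(Q_in−Q_out)) = 76.9 × (1260/2869.5)^(3.2072) = 5.4898 g.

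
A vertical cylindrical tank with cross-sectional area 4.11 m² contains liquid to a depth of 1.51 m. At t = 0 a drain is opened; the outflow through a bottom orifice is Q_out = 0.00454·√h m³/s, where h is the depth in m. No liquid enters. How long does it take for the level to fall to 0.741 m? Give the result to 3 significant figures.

666 s

With no inflow, A dh/dt = −0.00454 √h.
This is separable: 2 d(√h)/dt = −0.00454/A, so √h = √h₀ − (0.00454/(2A)) t.
t = 2A(√h₀ − √h)/0.00454 = 2·4.11·(√1.51 − √0.741)/0.00454
  = 8.2200 × (1.2288 − 0.86081) / 0.00454 = 666.30 s.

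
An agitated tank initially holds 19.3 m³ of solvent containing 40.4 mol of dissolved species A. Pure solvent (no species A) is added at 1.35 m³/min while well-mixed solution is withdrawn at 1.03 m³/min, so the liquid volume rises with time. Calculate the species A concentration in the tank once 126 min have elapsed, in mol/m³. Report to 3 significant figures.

0.0180 mol/m³

Total volume: dV/dt = Q_in − Q_out = 0.32000 m³/min, so V(t) = 19.3 + 0.32000 t and V(126) = 59.620 m³.
Species balance (pure solvent in): dm/dt = −Q_out · m/V(t).
Separate: dm/m = −Q_out dt/V(t) ⇒ ln(m/m₀) = −(Q_out/(Q_in−Q_out)) ln(V/V₀).
m = m₀ (V₀/V)^(Q_out/(Q_in−Q_out)) = 40.4 × (19.3/59.620)^(3.2187) = 1.0708 mol.
C = m/V = 1.0708/59.620 = 0.017961 mol/m³.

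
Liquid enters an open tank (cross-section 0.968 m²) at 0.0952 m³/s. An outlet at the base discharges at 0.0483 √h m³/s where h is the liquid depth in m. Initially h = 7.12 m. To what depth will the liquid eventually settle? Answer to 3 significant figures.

3.88 m

Level balance: A dh/dt = 0.0952 − 0.0483 √h. Setting dh/dt = 0:
Q_in = 0.0483 √h_ss ⇒ √h_ss = 0.0952/0.0483 = 1.9710.
h_ss = 1.9710² = 3.8849 m. (Since h₀ = 7.12 m > h_ss, the level will fall toward this value.)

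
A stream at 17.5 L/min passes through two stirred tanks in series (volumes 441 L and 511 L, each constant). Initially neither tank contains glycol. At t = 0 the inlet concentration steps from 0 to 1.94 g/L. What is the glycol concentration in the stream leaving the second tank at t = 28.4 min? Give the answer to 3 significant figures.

Each tank obeys Vᵢ dCᵢ/dt = Q(Cᵢ₋₁ − Cᵢ), so τᵢ = Vᵢ/Q.
τ₁ = 441/17.5 = 25.200 min; τ₂ = 511/17.5 = 29.200 min.
Tank 1: C₁ = C_in(1 − e^(−t/τ₁)). Tank 2 (τ₁ ≠ τ₂): C₂ = C_in[1 − (τ₁ e^(−t/τ₁) − τ₂ e^(−t/τ₂))/(τ₁ − τ₂)].
At t = 28.4: e^(−t/τ₁) = 0.32401, e^(−t/τ₂) = 0.37810.
C₂ = 1.94·[1 − (25.200·0.32401 − 29.200·0.37810)/(-4.0000)] = 1.94·0.28114 = 0.54542 g/L.

0.545 g/L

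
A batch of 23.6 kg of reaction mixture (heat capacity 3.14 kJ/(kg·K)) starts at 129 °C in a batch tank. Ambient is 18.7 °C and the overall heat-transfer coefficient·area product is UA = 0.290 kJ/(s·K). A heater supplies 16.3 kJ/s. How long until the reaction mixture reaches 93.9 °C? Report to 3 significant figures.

267 s

M c_p dT/dt = −UA(T − T_amb) + Q̇.
τ = M c_p/UA = 255.53 s; T_ss = T_amb + Q̇/UA = 18.7 + 16.3/0.290 = 74.907 °C.
T(t) = T_ss + (T₀ − T_ss)e^(−t/τ); set T = 93.9:
t = −τ ln[(T − T_ss)/(T₀ − T_ss)] = −255.53 · ln(0.35112) = 267.45 s.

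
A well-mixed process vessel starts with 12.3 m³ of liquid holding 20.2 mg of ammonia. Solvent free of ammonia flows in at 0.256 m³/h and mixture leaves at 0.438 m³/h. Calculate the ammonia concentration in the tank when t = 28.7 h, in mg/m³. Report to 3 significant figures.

Let m(t) be the amount of ammonia. Volume: V(t) = V₀ + (Q_in − Q_out) t = 12.3 − 0.18200 t; V(28.7) = 7.0766 m³.
No ammonia enters, so dm/dt = −Q_out · (m/V).
Separate: dm/m = −Q_out dt/V(t) ⇒ ln(m/m₀) = −(Q_out/(Q_in−Q_out)) ln(V/V₀).
m = m₀ (V₀/V)^(Q_out/(Q_in−Q_out)) = 20.2 × (12.3/7.0766)^(-2.4066) = 5.3404 mg.
C = m/V = 5.3404/7.0766 = 0.75466 mg/m³.

0.755 mg/m³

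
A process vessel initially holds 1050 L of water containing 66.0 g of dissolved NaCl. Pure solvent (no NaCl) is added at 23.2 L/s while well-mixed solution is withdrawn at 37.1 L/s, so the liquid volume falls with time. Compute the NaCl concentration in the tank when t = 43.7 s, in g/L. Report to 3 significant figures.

0.0149 g/L

Let m(t) be the amount of NaCl. Volume: V(t) = V₀ + (Q_in − Q_out) t = 1050 − 13.900 t; V(43.7) = 442.57 L.
Species balance (pure solvent in): dm/dt = −Q_out · m/V(t).
Separate: dm/m = −Q_out dt/V(t) ⇒ ln(m/m₀) = −(Q_out/(Q_in−Q_out)) ln(V/V₀).
m = m₀ (V₀/V)^(Q_out/(Q_in−Q_out)) = 66.0 × (1050/442.57)^(-2.6691) = 6.5780 g.
C = m/V = 6.5780/442.57 = 0.014863 g/L.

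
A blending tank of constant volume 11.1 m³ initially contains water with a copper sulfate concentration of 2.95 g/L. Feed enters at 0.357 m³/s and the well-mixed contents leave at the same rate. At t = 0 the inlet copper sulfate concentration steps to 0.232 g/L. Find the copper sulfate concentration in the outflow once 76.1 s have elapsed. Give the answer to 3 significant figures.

0.467 g/L

Species balance on the tank: V dC/dt = Q(C_in − C).
Rewrite as dC/dt + C/τ = C_in/τ, τ = V/Q = 31.092 s.
This is linear first-order; C(t) = C_in + (C₀ − C_in) e^(−t/τ).
C(76.1) = 0.232 + (2.95 − 0.232)·e^(−76.1/31.092) = 0.232 + (2.7180)·0.086506 = 0.46712 g/L.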